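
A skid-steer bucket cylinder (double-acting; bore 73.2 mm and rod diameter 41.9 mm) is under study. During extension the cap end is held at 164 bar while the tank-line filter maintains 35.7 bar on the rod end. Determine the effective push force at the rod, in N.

F ≈ 58900 N

Cap-side area A_cap = π/4 × (73.2 mm)² = 4208 mm^2
Rod-side annular area A_ann = π/4 × (73.2² − 41.9²) = 2829 mm^2
Net thrust = P_cap·A_cap − P_rod·A_ann = 69020 N − 10100 N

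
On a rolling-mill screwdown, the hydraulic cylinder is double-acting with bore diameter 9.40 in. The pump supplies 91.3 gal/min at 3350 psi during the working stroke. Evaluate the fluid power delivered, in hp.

Hydraulic power = P × Q

W ≈ 178 hp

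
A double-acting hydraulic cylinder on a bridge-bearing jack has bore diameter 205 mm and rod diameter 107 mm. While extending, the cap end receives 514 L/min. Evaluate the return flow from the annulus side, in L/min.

Cap-side area A_cap = π/4 × (205 mm)² = 33010 mm^2
Rod-side annular area A_ann = π/4 × (205² − 107²) = 24010 mm^2
Piston speed v = Q_in/A_cap; rod-end outflow Q_out = v × A_ann = Q_in × A_ann/A_cap.

Q_out ≈ 374 L/min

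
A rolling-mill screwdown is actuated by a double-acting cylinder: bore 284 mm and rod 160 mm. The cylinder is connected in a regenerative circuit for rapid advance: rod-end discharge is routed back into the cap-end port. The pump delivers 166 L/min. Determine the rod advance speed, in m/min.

In regeneration the rod-end outflow joins the pump flow into the cap end, so the net volume the pump must supply per unit advance equals the rod cross-section area.
Rod cross-section A_rod = π/4 × (160 mm)² = 20110 mm^2
v = Q_pump / A_rod

v ≈ 8.26 m/min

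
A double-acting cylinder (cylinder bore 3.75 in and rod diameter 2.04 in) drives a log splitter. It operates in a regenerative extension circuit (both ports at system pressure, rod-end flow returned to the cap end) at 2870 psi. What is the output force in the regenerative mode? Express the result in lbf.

With equal pressure on both faces, forces on the annular region cancel; the net push is pressure × rod cross-section.
Rod cross-section A_rod = π/4 × (2.04 in)² = 3.269 in^2
F = P × A_rod

F ≈ 9380 lbf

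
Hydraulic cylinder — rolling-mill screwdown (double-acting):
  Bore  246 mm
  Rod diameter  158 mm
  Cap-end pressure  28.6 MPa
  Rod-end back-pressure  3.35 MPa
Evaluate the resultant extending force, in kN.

Cap-side area A_cap = π/4 × (246 mm)² = 47530 mm^2
Rod-side annular area A_ann = π/4 × (246² − 158²) = 27920 mm^2
Net thrust = P_cap·A_cap − P_rod·A_ann = 1359 kN − 93.54 kN

F ≈ 1270 kN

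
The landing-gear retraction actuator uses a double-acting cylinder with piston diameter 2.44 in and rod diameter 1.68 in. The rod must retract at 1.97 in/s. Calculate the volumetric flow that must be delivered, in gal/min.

Q ≈ 1.26 gal/min

Rod-side annular area A_ann = π/4 × (2.44² − 1.68²) = 2.459 in^2
Q = A × v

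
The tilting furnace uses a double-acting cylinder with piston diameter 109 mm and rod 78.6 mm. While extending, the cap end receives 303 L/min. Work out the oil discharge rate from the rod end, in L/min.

Q_out ≈ 145 L/min

Cap-side area A_cap = π/4 × (109 mm)² = 9331 mm^2
Rod-side annular area A_ann = π/4 × (109² − 78.6²) = 4479 mm^2
Piston speed v = Q_in/A_cap; rod-end outflow Q_out = v × A_ann = Q_in × A_ann/A_cap.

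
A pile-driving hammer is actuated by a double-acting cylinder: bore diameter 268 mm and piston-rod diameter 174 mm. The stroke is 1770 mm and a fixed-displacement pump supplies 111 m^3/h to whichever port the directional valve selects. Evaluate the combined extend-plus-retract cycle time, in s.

Cap-side area A_cap = π/4 × (268 mm)² = 56410 mm^2
Rod-side annular area A_ann = π/4 × (268² − 174²) = 32630 mm^2
t_ext = A_cap·L/Q = 3.238 s
t_ret = A_ann·L/Q = 1.873 s
t_cycle = t_ext + t_ret

t ≈ 5.11 s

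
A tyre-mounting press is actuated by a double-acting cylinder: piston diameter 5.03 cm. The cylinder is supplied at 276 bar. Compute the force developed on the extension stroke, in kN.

Cap-side area A_cap = π/4 × (5.03 cm)² = 19.87 cm^2
F = P × A_cap = 276 bar × A_cap

F ≈ 54.8 kN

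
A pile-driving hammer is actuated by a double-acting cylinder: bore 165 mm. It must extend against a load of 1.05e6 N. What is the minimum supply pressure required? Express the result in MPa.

P ≈ 49.1 MPa

Cap-side area A_cap = π/4 × (165 mm)² = 21380 mm^2
P = F / A = 1.05e6 N / A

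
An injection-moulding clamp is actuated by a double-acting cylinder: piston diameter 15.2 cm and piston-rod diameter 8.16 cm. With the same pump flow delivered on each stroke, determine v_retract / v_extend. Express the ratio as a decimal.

Cap-side area A_cap = π/4 × (15.2 cm)² = 181.5 cm^2
Rod-side annular area A_ann = π/4 × (15.2² − 8.16²) = 129.2 cm^2
For equal Q, v ∝ 1/A, so v_ret/v_ext = A_cap/A_ann.

v_ret/v_ext ≈ 1.40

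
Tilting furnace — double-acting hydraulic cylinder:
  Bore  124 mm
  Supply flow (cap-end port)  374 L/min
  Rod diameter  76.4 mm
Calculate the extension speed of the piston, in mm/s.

Cap-side area A_cap = π/4 × (124 mm)² = 12080 mm^2
v = Q / A

v ≈ 516 mm/s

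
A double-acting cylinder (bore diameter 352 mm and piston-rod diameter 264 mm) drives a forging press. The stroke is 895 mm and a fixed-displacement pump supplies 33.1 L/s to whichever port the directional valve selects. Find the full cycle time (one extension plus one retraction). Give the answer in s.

Cap-side area A_cap = π/4 × (352 mm)² = 97310 mm^2
Rod-side annular area A_ann = π/4 × (352² − 264²) = 42570 mm^2
t_ext = A_cap·L/Q = 2.631 s
t_ret = A_ann·L/Q = 1.151 s
t_cycle = t_ext + t_ret

t ≈ 3.78 s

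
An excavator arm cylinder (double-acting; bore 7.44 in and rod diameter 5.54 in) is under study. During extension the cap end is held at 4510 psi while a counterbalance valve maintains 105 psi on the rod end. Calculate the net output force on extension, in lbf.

F ≈ 1.94e5 lbf

Cap-side area A_cap = π/4 × (7.44 in)² = 43.47 in^2
Rod-side annular area A_ann = π/4 × (7.44² − 5.54²) = 19.37 in^2
Net thrust = P_cap·A_cap − P_rod·A_ann = 1.961e5 lbf − 2034 lbf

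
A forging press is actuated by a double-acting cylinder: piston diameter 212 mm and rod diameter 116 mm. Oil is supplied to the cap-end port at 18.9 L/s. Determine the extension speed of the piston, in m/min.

v ≈ 32.1 m/min

Cap-side area A_cap = π/4 × (212 mm)² = 35300 mm^2
v = Q / A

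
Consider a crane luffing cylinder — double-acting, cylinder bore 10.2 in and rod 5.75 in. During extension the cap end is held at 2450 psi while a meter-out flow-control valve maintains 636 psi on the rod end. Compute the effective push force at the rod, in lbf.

F ≈ 1.65e5 lbf

Cap-side area A_cap = π/4 × (10.2 in)² = 81.71 in^2
Rod-side annular area A_ann = π/4 × (10.2² − 5.75²) = 55.75 in^2
Net thrust = P_cap·A_cap − P_rod·A_ann = 2.002e5 lbf − 35450 lbf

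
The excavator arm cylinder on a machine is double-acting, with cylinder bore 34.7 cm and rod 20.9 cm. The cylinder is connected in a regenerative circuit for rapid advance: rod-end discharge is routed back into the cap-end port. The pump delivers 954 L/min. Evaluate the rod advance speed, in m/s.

v ≈ 0.463 m/s

In regeneration the rod-end outflow joins the pump flow into the cap end, so the net volume the pump must supply per unit advance equals the rod cross-section area.
Rod cross-section A_rod = π/4 × (20.9 cm)² = 343.1 cm^2
v = Q_pump / A_rod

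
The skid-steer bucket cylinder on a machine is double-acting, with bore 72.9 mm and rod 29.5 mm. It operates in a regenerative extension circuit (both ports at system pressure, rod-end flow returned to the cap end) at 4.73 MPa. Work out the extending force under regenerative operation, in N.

F ≈ 3230 N

With equal pressure on both faces, forces on the annular region cancel; the net push is pressure × rod cross-section.
Rod cross-section A_rod = π/4 × (29.5 mm)² = 683.5 mm^2
F = P × A_rod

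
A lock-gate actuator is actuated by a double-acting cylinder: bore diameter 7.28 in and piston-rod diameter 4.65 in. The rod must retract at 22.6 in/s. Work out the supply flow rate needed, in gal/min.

Q ≈ 145 gal/min

Rod-side annular area A_ann = π/4 × (7.28² − 4.65²) = 24.64 in^2
Q = A × v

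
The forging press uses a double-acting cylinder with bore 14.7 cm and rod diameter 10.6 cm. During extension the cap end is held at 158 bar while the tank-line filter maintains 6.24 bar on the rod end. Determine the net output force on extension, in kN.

F ≈ 263 kN

Cap-side area A_cap = π/4 × (14.7 cm)² = 169.7 cm^2
Rod-side annular area A_ann = π/4 × (14.7² − 10.6²) = 81.47 cm^2
Net thrust = P_cap·A_cap − P_rod·A_ann = 268.2 kN − 5.084 kN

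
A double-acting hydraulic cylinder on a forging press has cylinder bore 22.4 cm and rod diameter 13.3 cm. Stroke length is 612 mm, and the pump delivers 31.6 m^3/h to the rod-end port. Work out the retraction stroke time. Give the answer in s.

Rod-side annular area A_ann = π/4 × (22.4² − 13.3²) = 255.2 cm^2
Swept volume V = A × L; t = V / Q = A·L / Q

t ≈ 1.78 s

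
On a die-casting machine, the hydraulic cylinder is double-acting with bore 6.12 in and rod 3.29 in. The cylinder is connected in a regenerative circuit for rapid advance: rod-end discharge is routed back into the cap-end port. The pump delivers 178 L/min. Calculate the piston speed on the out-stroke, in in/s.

In regeneration the rod-end outflow joins the pump flow into the cap end, so the net volume the pump must supply per unit advance equals the rod cross-section area.
Rod cross-section A_rod = π/4 × (3.29 in)² = 8.501 in^2
v = Q_pump / A_rod

v ≈ 21.3 in/s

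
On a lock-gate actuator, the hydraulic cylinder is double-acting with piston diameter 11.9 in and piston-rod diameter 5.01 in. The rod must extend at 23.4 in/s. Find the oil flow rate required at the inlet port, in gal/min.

Cap-side area A_cap = π/4 × (11.9 in)² = 111.2 in^2
Q = A × v

Q ≈ 676 gal/min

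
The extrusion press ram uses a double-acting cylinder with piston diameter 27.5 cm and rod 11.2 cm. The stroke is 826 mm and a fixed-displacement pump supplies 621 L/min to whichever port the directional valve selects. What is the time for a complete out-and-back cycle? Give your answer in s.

t ≈ 8.69 s

Cap-side area A_cap = π/4 × (27.5 cm)² = 594.0 cm^2
Rod-side annular area A_ann = π/4 × (27.5² − 11.2²) = 495.4 cm^2
t_ext = A_cap·L/Q = 4.740 s
t_ret = A_ann·L/Q = 3.954 s
t_cycle = t_ext + t_ret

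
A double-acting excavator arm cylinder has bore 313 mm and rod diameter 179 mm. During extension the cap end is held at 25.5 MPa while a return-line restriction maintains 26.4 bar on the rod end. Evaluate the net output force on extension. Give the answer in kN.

Cap-side area A_cap = π/4 × (313 mm)² = 76940 mm^2
Rod-side annular area A_ann = π/4 × (313² − 179²) = 51780 mm^2
Net thrust = P_cap·A_cap − P_rod·A_ann = 1962 kN − 136.7 kN

F ≈ 1830 kN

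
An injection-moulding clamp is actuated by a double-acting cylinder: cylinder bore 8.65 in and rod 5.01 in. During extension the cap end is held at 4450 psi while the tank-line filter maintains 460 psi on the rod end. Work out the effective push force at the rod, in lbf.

Cap-side area A_cap = π/4 × (8.65 in)² = 58.77 in^2
Rod-side annular area A_ann = π/4 × (8.65² − 5.01²) = 39.05 in^2
Net thrust = P_cap·A_cap − P_rod·A_ann = 2.615e5 lbf − 17960 lbf

F ≈ 2.44e5 lbf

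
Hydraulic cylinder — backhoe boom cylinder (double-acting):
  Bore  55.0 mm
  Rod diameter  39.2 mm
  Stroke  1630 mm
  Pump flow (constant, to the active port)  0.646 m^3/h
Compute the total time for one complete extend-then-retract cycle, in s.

Cap-side area A_cap = π/4 × (55.0 mm)² = 2376 mm^2
Rod-side annular area A_ann = π/4 × (55.0² − 39.2²) = 1169 mm^2
t_ext = A_cap·L/Q = 21.58 s
t_ret = A_ann·L/Q = 10.62 s
t_cycle = t_ext + t_ret

t ≈ 32.2 s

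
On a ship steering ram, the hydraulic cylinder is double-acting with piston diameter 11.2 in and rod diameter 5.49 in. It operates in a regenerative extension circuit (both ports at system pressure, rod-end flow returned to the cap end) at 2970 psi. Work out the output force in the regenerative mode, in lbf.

With equal pressure on both faces, forces on the annular region cancel; the net push is pressure × rod cross-section.
Rod cross-section A_rod = π/4 × (5.49 in)² = 23.67 in^2
F = P × A_rod

F ≈ 70300 lbf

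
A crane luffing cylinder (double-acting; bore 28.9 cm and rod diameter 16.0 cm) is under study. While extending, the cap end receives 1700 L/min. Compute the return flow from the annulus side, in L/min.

Q_out ≈ 1180 L/min

Cap-side area A_cap = π/4 × (28.9 cm)² = 656.0 cm^2
Rod-side annular area A_ann = π/4 × (28.9² − 16.0²) = 454.9 cm^2
Piston speed v = Q_in/A_cap; rod-end outflow Q_out = v × A_ann = Q_in × A_ann/A_cap.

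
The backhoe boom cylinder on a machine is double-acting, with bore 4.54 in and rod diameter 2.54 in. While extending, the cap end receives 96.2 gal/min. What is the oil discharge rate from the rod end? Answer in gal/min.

Q_out ≈ 66.1 gal/min

Cap-side area A_cap = π/4 × (4.54 in)² = 16.19 in^2
Rod-side annular area A_ann = π/4 × (4.54² − 2.54²) = 11.12 in^2
Piston speed v = Q_in/A_cap; rod-end outflow Q_out = v × A_ann = Q_in × A_ann/A_cap.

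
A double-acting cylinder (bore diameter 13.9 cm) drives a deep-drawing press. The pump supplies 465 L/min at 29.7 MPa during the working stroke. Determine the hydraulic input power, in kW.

W ≈ 230 kW

Hydraulic power = P × Q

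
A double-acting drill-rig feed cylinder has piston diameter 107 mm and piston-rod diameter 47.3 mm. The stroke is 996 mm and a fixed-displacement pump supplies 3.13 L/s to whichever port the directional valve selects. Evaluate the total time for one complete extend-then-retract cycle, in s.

t ≈ 5.16 s

Cap-side area A_cap = π/4 × (107 mm)² = 8992 mm^2
Rod-side annular area A_ann = π/4 × (107² − 47.3²) = 7235 mm^2
t_ext = A_cap·L/Q = 2.861 s
t_ret = A_ann·L/Q = 2.302 s
t_cycle = t_ext + t_ret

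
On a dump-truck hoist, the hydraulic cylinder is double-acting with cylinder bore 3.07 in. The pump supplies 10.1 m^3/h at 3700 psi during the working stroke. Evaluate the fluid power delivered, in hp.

W ≈ 96.0 hp

Hydraulic power = P × Q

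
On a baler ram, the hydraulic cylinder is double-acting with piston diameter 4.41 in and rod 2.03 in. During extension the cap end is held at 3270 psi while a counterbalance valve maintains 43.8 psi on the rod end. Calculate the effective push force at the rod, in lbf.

F ≈ 49400 lbf

Cap-side area A_cap = π/4 × (4.41 in)² = 15.27 in^2
Rod-side annular area A_ann = π/4 × (4.41² − 2.03²) = 12.04 in^2
Net thrust = P_cap·A_cap − P_rod·A_ann = 49950 lbf − 527.3 lbf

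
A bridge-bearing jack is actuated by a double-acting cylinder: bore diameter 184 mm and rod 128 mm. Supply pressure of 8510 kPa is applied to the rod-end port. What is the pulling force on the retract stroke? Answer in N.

F ≈ 1.17e5 N

Rod-side annular area A_ann = π/4 × (184² − 128²) = 13720 mm^2
On retraction the pressure acts on the annular area (bore minus rod).
F = P × A_ann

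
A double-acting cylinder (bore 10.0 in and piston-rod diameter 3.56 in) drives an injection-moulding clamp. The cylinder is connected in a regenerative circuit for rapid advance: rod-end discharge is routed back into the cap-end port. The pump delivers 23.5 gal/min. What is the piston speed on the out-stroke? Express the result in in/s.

In regeneration the rod-end outflow joins the pump flow into the cap end, so the net volume the pump must supply per unit advance equals the rod cross-section area.
Rod cross-section A_rod = π/4 × (3.56 in)² = 9.954 in^2
v = Q_pump / A_rod

v ≈ 9.09 in/s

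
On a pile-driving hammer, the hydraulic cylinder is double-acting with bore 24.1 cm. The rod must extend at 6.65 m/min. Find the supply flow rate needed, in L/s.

Q ≈ 5.06 L/s

Cap-side area A_cap = π/4 × (24.1 cm)² = 456.2 cm^2
Q = A × v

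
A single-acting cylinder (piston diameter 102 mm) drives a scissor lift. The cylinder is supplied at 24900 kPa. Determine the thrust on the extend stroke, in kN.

F ≈ 203 kN

Cap-side area A_cap = π/4 × (102 mm)² = 8171 mm^2
F = P × A_cap = 24900 kPa × A_cap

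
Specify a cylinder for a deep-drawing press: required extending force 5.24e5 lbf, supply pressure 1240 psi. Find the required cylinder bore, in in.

D ≈ 23.2 in

Extension force acts on the full piston face: F = P × (π/4)D².
D = √(4F / (πP)) = √(4 × 5.24e5 lbf / (π × 1240 psi))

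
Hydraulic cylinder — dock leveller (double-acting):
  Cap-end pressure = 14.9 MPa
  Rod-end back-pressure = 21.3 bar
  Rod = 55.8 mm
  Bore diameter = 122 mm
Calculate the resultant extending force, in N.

Cap-side area A_cap = π/4 × (122 mm)² = 11690 mm^2
Rod-side annular area A_ann = π/4 × (122² − 55.8²) = 9244 mm^2
Net thrust = P_cap·A_cap − P_rod·A_ann = 1.742e5 N − 19690 N

F ≈ 1.54e5 N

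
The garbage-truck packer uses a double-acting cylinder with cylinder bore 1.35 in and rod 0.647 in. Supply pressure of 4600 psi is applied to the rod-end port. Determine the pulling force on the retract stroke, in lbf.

F ≈ 5070 lbf

Rod-side annular area A_ann = π/4 × (1.35² − 0.647²) = 1.103 in^2
On retraction the pressure acts on the annular area (bore minus rod).
F = P × A_ann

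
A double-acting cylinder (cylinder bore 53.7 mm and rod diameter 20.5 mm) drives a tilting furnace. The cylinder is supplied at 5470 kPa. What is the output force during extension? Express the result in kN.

F ≈ 12.4 kN

Cap-side area A_cap = π/4 × (53.7 mm)² = 2265 mm^2
F = P × A_cap = 5470 kPa × A_cap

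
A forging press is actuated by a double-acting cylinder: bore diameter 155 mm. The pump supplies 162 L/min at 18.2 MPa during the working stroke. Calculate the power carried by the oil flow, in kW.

Hydraulic power = P × Q

W ≈ 49.1 kW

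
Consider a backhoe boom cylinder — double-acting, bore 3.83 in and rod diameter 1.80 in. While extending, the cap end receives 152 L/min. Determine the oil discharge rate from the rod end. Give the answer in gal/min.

Cap-side area A_cap = π/4 × (3.83 in)² = 11.52 in^2
Rod-side annular area A_ann = π/4 × (3.83² − 1.80²) = 8.976 in^2
Piston speed v = Q_in/A_cap; rod-end outflow Q_out = v × A_ann = Q_in × A_ann/A_cap.

Q_out ≈ 31.3 gal/min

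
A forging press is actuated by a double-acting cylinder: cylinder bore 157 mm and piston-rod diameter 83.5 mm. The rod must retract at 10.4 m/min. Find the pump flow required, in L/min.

Rod-side annular area A_ann = π/4 × (157² − 83.5²) = 13880 mm^2
Q = A × v

Q ≈ 144 L/min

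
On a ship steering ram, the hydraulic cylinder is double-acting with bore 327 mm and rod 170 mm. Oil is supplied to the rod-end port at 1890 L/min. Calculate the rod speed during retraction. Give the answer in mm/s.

Rod-side annular area A_ann = π/4 × (327² − 170²) = 61280 mm^2
Flow into the rod-end port fills the annular volume.
v = Q / A

v ≈ 514 mm/s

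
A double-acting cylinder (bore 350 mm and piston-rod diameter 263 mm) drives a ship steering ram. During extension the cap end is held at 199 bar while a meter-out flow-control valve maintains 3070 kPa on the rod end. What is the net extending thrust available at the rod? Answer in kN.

Cap-side area A_cap = π/4 × (350 mm)² = 96210 mm^2
Rod-side annular area A_ann = π/4 × (350² − 263²) = 41890 mm^2
Net thrust = P_cap·A_cap − P_rod·A_ann = 1915 kN − 128.6 kN

F ≈ 1790 kN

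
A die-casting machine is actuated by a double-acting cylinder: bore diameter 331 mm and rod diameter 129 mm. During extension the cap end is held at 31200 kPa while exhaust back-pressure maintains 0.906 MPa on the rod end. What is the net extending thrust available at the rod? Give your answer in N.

Cap-side area A_cap = π/4 × (331 mm)² = 86050 mm^2
Rod-side annular area A_ann = π/4 × (331² − 129²) = 72980 mm^2
Net thrust = P_cap·A_cap − P_rod·A_ann = 2.685e6 N − 66120 N

F ≈ 2.62e6 N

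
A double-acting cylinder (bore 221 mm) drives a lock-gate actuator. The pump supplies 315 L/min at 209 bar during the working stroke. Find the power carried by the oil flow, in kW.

W ≈ 110 kW

Hydraulic power = P × Q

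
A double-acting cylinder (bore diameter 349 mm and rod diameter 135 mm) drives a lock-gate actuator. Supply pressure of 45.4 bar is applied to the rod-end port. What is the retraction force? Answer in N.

Rod-side annular area A_ann = π/4 × (349² − 135²) = 81350 mm^2
On retraction the pressure acts on the annular area (bore minus rod).
F = P × A_ann

F ≈ 3.69e5 N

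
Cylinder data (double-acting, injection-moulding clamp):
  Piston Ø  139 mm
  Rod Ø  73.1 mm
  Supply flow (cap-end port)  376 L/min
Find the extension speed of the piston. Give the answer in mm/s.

v ≈ 413 mm/s

Cap-side area A_cap = π/4 × (139 mm)² = 15170 mm^2
v = Q / A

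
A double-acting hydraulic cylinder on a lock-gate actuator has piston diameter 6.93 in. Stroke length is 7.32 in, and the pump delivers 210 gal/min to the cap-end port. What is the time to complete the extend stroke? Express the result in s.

Cap-side area A_cap = π/4 × (6.93 in)² = 37.72 in^2
Swept volume V = A × L; t = V / Q = A·L / Q

t ≈ 0.341 s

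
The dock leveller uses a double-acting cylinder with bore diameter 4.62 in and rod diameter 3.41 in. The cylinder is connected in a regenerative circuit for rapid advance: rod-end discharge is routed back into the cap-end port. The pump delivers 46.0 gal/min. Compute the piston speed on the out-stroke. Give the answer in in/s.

In regeneration the rod-end outflow joins the pump flow into the cap end, so the net volume the pump must supply per unit advance equals the rod cross-section area.
Rod cross-section A_rod = π/4 × (3.41 in)² = 9.133 in^2
v = Q_pump / A_rod

v ≈ 19.4 in/s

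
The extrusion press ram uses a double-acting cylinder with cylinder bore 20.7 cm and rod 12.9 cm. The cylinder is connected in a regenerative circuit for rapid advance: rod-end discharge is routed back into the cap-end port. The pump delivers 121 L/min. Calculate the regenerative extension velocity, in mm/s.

v ≈ 154 mm/s

In regeneration the rod-end outflow joins the pump flow into the cap end, so the net volume the pump must supply per unit advance equals the rod cross-section area.
Rod cross-section A_rod = π/4 × (12.9 cm)² = 130.7 cm^2
v = Q_pump / A_rod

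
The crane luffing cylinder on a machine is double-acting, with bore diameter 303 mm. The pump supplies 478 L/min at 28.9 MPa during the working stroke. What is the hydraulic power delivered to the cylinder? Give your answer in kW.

W ≈ 230 kW

Hydraulic power = P × Q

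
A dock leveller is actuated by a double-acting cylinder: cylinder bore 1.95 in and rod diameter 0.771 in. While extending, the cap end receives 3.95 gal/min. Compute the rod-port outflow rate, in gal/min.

Q_out ≈ 3.33 gal/min

Cap-side area A_cap = π/4 × (1.95 in)² = 2.986 in^2
Rod-side annular area A_ann = π/4 × (1.95² − 0.771²) = 2.520 in^2
Piston speed v = Q_in/A_cap; rod-end outflow Q_out = v × A_ann = Q_in × A_ann/A_cap.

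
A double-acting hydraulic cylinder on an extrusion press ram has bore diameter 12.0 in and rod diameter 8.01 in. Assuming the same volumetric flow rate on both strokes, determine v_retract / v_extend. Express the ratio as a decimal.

v_ret/v_ext ≈ 1.80

Cap-side area A_cap = π/4 × (12.0 in)² = 113.1 in^2
Rod-side annular area A_ann = π/4 × (12.0² − 8.01²) = 62.71 in^2
For equal Q, v ∝ 1/A, so v_ret/v_ext = A_cap/A_ann.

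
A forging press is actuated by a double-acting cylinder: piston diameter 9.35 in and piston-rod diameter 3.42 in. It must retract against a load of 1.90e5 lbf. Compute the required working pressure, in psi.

P ≈ 3190 psi

Rod-side annular area A_ann = π/4 × (9.35² − 3.42²) = 59.48 in^2
Retraction: pressure acts on the annular area.
P = F / A = 1.90e5 lbf / A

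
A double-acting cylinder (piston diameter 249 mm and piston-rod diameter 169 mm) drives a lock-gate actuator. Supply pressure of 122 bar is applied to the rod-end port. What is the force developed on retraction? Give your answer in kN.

Rod-side annular area A_ann = π/4 × (249² − 169²) = 26260 mm^2
On retraction the pressure acts on the annular area (bore minus rod).
F = P × A_ann

F ≈ 320 kN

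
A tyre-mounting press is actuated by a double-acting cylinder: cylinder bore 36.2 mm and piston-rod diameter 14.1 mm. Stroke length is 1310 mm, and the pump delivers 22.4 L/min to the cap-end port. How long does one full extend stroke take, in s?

Cap-side area A_cap = π/4 × (36.2 mm)² = 1029 mm^2
Swept volume V = A × L; t = V / Q = A·L / Q

t ≈ 3.61 s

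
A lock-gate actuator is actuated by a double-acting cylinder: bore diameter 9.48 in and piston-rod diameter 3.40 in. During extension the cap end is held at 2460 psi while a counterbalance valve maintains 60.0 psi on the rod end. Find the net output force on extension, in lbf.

Cap-side area A_cap = π/4 × (9.48 in)² = 70.58 in^2
Rod-side annular area A_ann = π/4 × (9.48² − 3.40²) = 61.50 in^2
Net thrust = P_cap·A_cap − P_rod·A_ann = 1.736e5 lbf − 3690 lbf

F ≈ 1.70e5 lbf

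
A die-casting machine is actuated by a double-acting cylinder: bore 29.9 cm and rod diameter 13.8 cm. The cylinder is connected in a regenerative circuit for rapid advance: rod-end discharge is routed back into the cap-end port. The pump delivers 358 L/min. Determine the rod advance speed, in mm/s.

v ≈ 399 mm/s

In regeneration the rod-end outflow joins the pump flow into the cap end, so the net volume the pump must supply per unit advance equals the rod cross-section area.
Rod cross-section A_rod = π/4 × (13.8 cm)² = 149.6 cm^2
v = Q_pump / A_rod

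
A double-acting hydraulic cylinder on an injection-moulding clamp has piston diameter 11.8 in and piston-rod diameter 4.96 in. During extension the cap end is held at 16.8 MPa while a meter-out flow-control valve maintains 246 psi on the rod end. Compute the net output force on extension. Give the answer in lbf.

F ≈ 2.44e5 lbf

Cap-side area A_cap = π/4 × (11.8 in)² = 109.4 in^2
Rod-side annular area A_ann = π/4 × (11.8² − 4.96²) = 90.04 in^2
Net thrust = P_cap·A_cap − P_rod·A_ann = 2.665e5 lbf − 22150 lbf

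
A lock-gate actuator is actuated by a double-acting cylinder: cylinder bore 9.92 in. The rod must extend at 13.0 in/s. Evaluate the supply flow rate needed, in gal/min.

Cap-side area A_cap = π/4 × (9.92 in)² = 77.29 in^2
Q = A × v

Q ≈ 261 gal/min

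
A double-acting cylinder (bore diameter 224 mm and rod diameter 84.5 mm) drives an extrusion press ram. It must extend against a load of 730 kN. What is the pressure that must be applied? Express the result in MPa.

P ≈ 18.5 MPa

Cap-side area A_cap = π/4 × (224 mm)² = 39410 mm^2
P = F / A = 730 kN / A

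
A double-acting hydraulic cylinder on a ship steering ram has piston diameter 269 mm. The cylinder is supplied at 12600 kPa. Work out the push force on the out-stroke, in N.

F ≈ 7.16e5 N

Cap-side area A_cap = π/4 × (269 mm)² = 56830 mm^2
F = P × A_cap = 12600 kPa × A_cap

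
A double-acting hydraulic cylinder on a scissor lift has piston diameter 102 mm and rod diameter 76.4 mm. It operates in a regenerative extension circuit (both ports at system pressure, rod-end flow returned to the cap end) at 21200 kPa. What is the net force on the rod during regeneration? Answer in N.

F ≈ 97200 N

With equal pressure on both faces, forces on the annular region cancel; the net push is pressure × rod cross-section.
Rod cross-section A_rod = π/4 × (76.4 mm)² = 4584 mm^2
F = P × A_rod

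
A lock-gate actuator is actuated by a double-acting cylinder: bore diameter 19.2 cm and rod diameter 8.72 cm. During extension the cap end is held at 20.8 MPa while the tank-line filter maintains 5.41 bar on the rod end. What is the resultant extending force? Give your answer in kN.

Cap-side area A_cap = π/4 × (19.2 cm)² = 289.5 cm^2
Rod-side annular area A_ann = π/4 × (19.2² − 8.72²) = 229.8 cm^2
Net thrust = P_cap·A_cap − P_rod·A_ann = 602.2 kN − 12.43 kN

F ≈ 590 kN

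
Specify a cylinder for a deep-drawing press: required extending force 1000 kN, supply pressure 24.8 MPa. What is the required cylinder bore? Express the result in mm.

D ≈ 227 mm

Extension force acts on the full piston face: F = P × (π/4)D².
D = √(4F / (πP)) = √(4 × 1000 kN / (π × 24.8 MPa))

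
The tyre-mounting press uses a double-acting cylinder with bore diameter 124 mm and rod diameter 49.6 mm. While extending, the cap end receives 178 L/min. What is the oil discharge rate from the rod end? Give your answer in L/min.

Q_out ≈ 150 L/min

Cap-side area A_cap = π/4 × (124 mm)² = 12080 mm^2
Rod-side annular area A_ann = π/4 × (124² − 49.6²) = 10140 mm^2
Piston speed v = Q_in/A_cap; rod-end outflow Q_out = v × A_ann = Q_in × A_ann/A_cap.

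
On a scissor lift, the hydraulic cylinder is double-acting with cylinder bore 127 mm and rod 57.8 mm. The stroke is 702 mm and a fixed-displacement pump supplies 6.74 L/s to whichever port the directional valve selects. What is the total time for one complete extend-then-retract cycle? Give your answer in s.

Cap-side area A_cap = π/4 × (127 mm)² = 12670 mm^2
Rod-side annular area A_ann = π/4 × (127² − 57.8²) = 10040 mm^2
t_ext = A_cap·L/Q = 1.319 s
t_ret = A_ann·L/Q = 1.046 s
t_cycle = t_ext + t_ret

t ≈ 2.37 s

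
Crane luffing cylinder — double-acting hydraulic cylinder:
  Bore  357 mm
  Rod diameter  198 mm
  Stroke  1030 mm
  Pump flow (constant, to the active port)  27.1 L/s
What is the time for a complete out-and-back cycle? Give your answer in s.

t ≈ 6.44 s

Cap-side area A_cap = π/4 × (357 mm)² = 1.001e5 mm^2
Rod-side annular area A_ann = π/4 × (357² − 198²) = 69310 mm^2
t_ext = A_cap·L/Q = 3.804 s
t_ret = A_ann·L/Q = 2.634 s
t_cycle = t_ext + t_ret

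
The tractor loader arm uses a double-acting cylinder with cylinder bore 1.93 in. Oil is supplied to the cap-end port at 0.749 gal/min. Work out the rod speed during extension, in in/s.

v ≈ 0.986 in/s

Cap-side area A_cap = π/4 × (1.93 in)² = 2.926 in^2
v = Q / A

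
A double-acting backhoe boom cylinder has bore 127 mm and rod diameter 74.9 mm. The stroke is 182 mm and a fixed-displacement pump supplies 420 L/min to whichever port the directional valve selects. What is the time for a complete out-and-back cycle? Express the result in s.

t ≈ 0.544 s

Cap-side area A_cap = π/4 × (127 mm)² = 12670 mm^2
Rod-side annular area A_ann = π/4 × (127² − 74.9²) = 8262 mm^2
t_ext = A_cap·L/Q = 0.3294 s
t_ret = A_ann·L/Q = 0.2148 s
t_cycle = t_ext + t_ret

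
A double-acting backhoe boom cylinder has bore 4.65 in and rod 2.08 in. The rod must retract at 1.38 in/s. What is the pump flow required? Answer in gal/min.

Q ≈ 4.87 gal/min

Rod-side annular area A_ann = π/4 × (4.65² − 2.08²) = 13.58 in^2
Q = A × v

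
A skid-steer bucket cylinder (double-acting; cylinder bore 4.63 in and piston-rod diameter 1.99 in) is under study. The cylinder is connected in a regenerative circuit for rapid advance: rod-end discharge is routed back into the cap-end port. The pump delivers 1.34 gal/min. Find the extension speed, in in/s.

v ≈ 1.66 in/s

In regeneration the rod-end outflow joins the pump flow into the cap end, so the net volume the pump must supply per unit advance equals the rod cross-section area.
Rod cross-section A_rod = π/4 × (1.99 in)² = 3.110 in^2
v = Q_pump / A_rod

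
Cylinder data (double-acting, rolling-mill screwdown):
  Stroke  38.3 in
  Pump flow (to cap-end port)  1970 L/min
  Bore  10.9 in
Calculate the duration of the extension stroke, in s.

Cap-side area A_cap = π/4 × (10.9 in)² = 93.31 in^2
Swept volume V = A × L; t = V / Q = A·L / Q

t ≈ 1.78 s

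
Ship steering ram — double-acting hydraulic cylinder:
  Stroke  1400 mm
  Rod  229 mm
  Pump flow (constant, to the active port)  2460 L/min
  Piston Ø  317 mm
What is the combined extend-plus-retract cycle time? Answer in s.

t ≈ 3.98 s

Cap-side area A_cap = π/4 × (317 mm)² = 78920 mm^2
Rod-side annular area A_ann = π/4 × (317² − 229²) = 37740 mm^2
t_ext = A_cap·L/Q = 2.695 s
t_ret = A_ann·L/Q = 1.289 s
t_cycle = t_ext + t_ret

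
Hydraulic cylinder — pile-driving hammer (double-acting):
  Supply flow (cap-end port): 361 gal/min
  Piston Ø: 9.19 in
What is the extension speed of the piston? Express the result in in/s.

v ≈ 21.0 in/s

Cap-side area A_cap = π/4 × (9.19 in)² = 66.33 in^2
v = Q / A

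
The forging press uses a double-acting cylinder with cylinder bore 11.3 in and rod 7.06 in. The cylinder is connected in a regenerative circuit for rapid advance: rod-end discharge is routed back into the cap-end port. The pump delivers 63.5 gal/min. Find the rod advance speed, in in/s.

In regeneration the rod-end outflow joins the pump flow into the cap end, so the net volume the pump must supply per unit advance equals the rod cross-section area.
Rod cross-section A_rod = π/4 × (7.06 in)² = 39.15 in^2
v = Q_pump / A_rod

v ≈ 6.25 in/s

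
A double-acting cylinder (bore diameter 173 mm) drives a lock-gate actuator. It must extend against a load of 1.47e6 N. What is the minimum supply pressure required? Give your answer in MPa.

Cap-side area A_cap = π/4 × (173 mm)² = 23510 mm^2
P = F / A = 1.47e6 N / A

P ≈ 62.5 MPa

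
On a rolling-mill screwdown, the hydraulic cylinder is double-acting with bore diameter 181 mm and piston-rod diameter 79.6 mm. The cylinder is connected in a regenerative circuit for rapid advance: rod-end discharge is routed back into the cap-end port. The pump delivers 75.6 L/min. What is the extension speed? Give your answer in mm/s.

v ≈ 253 mm/s

In regeneration the rod-end outflow joins the pump flow into the cap end, so the net volume the pump must supply per unit advance equals the rod cross-section area.
Rod cross-section A_rod = π/4 × (79.6 mm)² = 4976 mm^2
v = Q_pump / A_rod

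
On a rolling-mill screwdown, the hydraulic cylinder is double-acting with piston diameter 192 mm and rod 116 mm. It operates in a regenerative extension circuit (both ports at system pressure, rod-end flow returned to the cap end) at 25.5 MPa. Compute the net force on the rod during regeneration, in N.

With equal pressure on both faces, forces on the annular region cancel; the net push is pressure × rod cross-section.
Rod cross-section A_rod = π/4 × (116 mm)² = 10570 mm^2
F = P × A_rod

F ≈ 2.69e5 N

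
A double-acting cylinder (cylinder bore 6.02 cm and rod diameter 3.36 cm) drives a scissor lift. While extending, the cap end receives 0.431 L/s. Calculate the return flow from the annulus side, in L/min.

Cap-side area A_cap = π/4 × (6.02 cm)² = 28.46 cm^2
Rod-side annular area A_ann = π/4 × (6.02² − 3.36²) = 19.60 cm^2
Piston speed v = Q_in/A_cap; rod-end outflow Q_out = v × A_ann = Q_in × A_ann/A_cap.

Q_out ≈ 17.8 L/min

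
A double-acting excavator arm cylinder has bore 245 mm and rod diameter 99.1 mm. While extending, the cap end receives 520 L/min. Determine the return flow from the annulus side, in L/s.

Cap-side area A_cap = π/4 × (245 mm)² = 47140 mm^2
Rod-side annular area A_ann = π/4 × (245² − 99.1²) = 39430 mm^2
Piston speed v = Q_in/A_cap; rod-end outflow Q_out = v × A_ann = Q_in × A_ann/A_cap.

Q_out ≈ 7.25 L/s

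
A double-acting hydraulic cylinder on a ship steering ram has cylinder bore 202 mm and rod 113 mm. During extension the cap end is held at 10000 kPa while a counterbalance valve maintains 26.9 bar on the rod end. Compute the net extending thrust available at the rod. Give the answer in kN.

Cap-side area A_cap = π/4 × (202 mm)² = 32050 mm^2
Rod-side annular area A_ann = π/4 × (202² − 113²) = 22020 mm^2
Net thrust = P_cap·A_cap − P_rod·A_ann = 320.5 kN − 59.23 kN

F ≈ 261 kN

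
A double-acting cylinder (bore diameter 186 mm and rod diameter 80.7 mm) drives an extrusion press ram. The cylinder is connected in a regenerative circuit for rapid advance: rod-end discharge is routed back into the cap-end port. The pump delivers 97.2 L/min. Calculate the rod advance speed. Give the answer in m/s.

v ≈ 0.317 m/s

In regeneration the rod-end outflow joins the pump flow into the cap end, so the net volume the pump must supply per unit advance equals the rod cross-section area.
Rod cross-section A_rod = π/4 × (80.7 mm)² = 5115 mm^2
v = Q_pump / A_rod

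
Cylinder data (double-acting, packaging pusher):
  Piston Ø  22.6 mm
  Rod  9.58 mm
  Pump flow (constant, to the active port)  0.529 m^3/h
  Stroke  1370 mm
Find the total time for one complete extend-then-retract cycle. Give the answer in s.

Cap-side area A_cap = π/4 × (22.6 mm)² = 401.1 mm^2
Rod-side annular area A_ann = π/4 × (22.6² − 9.58²) = 329.1 mm^2
t_ext = A_cap·L/Q = 3.740 s
t_ret = A_ann·L/Q = 3.068 s
t_cycle = t_ext + t_ret

t ≈ 6.81 s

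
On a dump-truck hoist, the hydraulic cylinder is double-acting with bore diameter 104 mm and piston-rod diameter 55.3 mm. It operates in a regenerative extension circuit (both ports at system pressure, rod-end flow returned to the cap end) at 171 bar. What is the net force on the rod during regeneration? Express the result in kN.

With equal pressure on both faces, forces on the annular region cancel; the net push is pressure × rod cross-section.
Rod cross-section A_rod = π/4 × (55.3 mm)² = 2402 mm^2
F = P × A_rod

F ≈ 41.1 kN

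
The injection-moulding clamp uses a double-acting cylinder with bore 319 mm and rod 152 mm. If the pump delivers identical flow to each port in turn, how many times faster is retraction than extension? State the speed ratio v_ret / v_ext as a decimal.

Cap-side area A_cap = π/4 × (319 mm)² = 79920 mm^2
Rod-side annular area A_ann = π/4 × (319² − 152²) = 61780 mm^2
For equal Q, v ∝ 1/A, so v_ret/v_ext = A_cap/A_ann.

v_ret/v_ext ≈ 1.29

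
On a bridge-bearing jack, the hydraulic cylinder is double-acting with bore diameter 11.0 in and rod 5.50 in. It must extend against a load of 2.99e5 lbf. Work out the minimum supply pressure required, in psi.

P ≈ 3150 psi

Cap-side area A_cap = π/4 × (11.0 in)² = 95.03 in^2
P = F / A = 2.99e5 lbf / A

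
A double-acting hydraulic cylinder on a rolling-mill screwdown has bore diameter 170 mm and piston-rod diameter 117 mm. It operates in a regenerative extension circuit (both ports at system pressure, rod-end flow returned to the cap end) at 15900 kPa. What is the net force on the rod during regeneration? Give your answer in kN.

With equal pressure on both faces, forces on the annular region cancel; the net push is pressure × rod cross-section.
Rod cross-section A_rod = π/4 × (117 mm)² = 10750 mm^2
F = P × A_rod

F ≈ 171 kN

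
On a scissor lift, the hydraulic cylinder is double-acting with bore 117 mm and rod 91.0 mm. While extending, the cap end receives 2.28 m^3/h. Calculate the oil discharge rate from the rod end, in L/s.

Cap-side area A_cap = π/4 × (117 mm)² = 10750 mm^2
Rod-side annular area A_ann = π/4 × (117² − 91.0²) = 4247 mm^2
Piston speed v = Q_in/A_cap; rod-end outflow Q_out = v × A_ann = Q_in × A_ann/A_cap.

Q_out ≈ 0.250 L/s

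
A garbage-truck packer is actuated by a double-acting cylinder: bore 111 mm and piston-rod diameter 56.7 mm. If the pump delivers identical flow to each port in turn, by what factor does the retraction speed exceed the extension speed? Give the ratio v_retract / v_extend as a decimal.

v_ret/v_ext ≈ 1.35

Cap-side area A_cap = π/4 × (111 mm)² = 9677 mm^2
Rod-side annular area A_ann = π/4 × (111² − 56.7²) = 7152 mm^2
For equal Q, v ∝ 1/A, so v_ret/v_ext = A_cap/A_ann.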